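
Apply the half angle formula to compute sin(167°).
sin(167°) = √((1 - cos 334°)/2) = 0.225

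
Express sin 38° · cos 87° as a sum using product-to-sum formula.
sin 38° cos 87° = (1/2)[sin(38°+87°) + sin(38°-87°)]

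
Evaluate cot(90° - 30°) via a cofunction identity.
cot(90° - 30°) = tan(30°) = √3/3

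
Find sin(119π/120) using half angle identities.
sin(119π/120) = √((1 - cos 119π/60)/2) = 0.02618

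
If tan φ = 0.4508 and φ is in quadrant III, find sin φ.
sin φ = -0.411 (using tan²φ + 1 = sec²φ)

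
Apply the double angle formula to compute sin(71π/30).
sin(71π/30) = 2 sin 71π/60 cos 71π/60 = 0.9135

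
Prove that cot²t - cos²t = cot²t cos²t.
LHS = cos²t/sin²t - cos²t = cos²t(1/sin²t - 1) = cos²t · (1 - sin²t)/sin²t = cos²t · cos²t/sin²t = cos²t · cot²t = RHS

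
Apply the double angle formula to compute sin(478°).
sin(478°) = 2 sin 239° cos 239° = 0.8829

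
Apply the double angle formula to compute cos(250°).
cos(250°) = cos²125° - sin²125° = -0.342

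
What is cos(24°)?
cos(24°) = 0.9135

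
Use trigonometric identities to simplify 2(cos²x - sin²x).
2(cos²x - sin²x) = 2(cos(2x)) (using Double angle)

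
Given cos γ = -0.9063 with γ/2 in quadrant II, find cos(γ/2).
cos(γ/2) = ±√((1 + cos γ)/2); negative since γ/2 ∈ QII, so cos(γ/2) = -0.2164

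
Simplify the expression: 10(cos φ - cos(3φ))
10(cos φ - cos(3φ)) = 10(2 sin(2φ) sin φ) (using Sum-to-product)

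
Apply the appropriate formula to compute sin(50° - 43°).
sin(50° - 43°) = sin 50° cos 43° - cos 50° sin 43° = 0.1219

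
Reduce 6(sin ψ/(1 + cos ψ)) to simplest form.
6(sin ψ/(1 + cos ψ)) = 6(tan(ψ/2)) (using Half angle)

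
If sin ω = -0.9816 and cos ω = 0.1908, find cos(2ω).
cos(2ω) = cos²ω - sin²ω = -0.9271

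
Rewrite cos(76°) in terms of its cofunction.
cos(76°) = sin(90° - 76°) = sin(14°)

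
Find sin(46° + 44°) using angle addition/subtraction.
sin(46° + 44°) = sin 46° cos 44° + cos 46° sin 44° = 1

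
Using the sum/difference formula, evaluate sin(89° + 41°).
sin(89° + 41°) = sin 89° cos 41° + cos 89° sin 41° = 0.766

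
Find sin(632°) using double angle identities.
sin(632°) = 2 sin 316° cos 316° = -0.9994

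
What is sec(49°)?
sec(49°) = 1.524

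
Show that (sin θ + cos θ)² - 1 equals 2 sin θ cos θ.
LHS = sin²θ + 2 sin θ cos θ + cos²θ - 1 = (sin²θ + cos²θ) + 2 sin θ cos θ - 1 = 1 + 2 sin θ cos θ - 1 = 2 sin θ cos θ = RHS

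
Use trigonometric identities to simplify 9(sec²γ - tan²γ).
9(sec²γ - tan²γ) = 9 (using Pythagorean identity)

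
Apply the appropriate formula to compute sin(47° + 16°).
sin(47° + 16°) = sin 47° cos 16° + cos 47° sin 16° = 0.891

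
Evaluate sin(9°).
sin(9°) = 0.1564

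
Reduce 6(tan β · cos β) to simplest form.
6(tan β · cos β) = 6(sin β) (using Quotient identity)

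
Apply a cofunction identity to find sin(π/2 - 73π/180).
sin(π/2 - 73π/180) = cos(73π/180) = 0.2924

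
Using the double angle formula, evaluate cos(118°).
cos(118°) = cos²59° - sin²59° = -0.4695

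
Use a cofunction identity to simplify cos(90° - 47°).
cos(90° - 47°) = sin(47°)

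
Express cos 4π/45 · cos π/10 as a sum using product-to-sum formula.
cos 4π/45 cos π/10 = (1/2)[cos(4π/45-π/10) + cos(4π/45+π/10)]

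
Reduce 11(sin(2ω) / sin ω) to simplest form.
11(sin(2ω) / sin ω) = 11(2 cos ω) (using Double angle)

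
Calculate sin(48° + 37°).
sin(48° + 37°) = sin 48° cos 37° + cos 48° sin 37° = 0.9962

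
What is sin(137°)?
sin(137°) = 0.682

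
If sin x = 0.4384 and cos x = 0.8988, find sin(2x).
sin(2x) = 2 sin x cos x = 0.7881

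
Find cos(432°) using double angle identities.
cos(432°) = cos²216° - sin²216° = 0.309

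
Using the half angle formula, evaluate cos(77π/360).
cos(77π/360) = √((1 + cos 77π/180)/2) = 0.7826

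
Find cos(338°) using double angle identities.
cos(338°) = cos²169° - sin²169° = 0.9272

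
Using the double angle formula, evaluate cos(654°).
cos(654°) = cos²327° - sin²327° = 0.4067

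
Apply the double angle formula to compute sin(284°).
sin(284°) = 2 sin 142° cos 142° = -0.9703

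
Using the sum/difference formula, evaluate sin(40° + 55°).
sin(40° + 55°) = sin 40° cos 55° + cos 40° sin 55° = 0.9962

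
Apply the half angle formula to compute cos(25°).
cos(25°) = √((1 + cos 50°)/2) = 0.9063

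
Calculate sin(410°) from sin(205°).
sin(410°) = 2 sin 205° cos 205° = 0.766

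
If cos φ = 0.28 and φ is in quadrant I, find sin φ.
sin φ = 0.96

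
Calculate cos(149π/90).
cos(149π/90) = 0.4695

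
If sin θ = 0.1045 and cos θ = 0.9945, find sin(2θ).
sin(2θ) = 2 sin θ cos θ = 0.2079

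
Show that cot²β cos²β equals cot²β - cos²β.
RHS = cos²β/sin²β - cos²β = cos²β(1/sin²β - 1) = cos²β · (1 - sin²β)/sin²β = cos²β · cos²β/sin²β = cos²β · cot²β = LHS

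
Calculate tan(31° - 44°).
tan(31° - 44°) = (tan 31° - tan 44°)/(1 + tan 31° tan 44°) = -0.2309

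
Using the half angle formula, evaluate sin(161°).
sin(161°) = √((1 - cos 322°)/2) = 0.3256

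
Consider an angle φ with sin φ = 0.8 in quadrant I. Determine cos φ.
cos φ = √(1 - sin²φ) = 0.6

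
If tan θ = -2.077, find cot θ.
cot θ = 1/tan θ = -0.4815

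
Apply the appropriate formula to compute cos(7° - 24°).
cos(7° - 24°) = cos 7° cos 24° + sin 7° sin 24° = 0.9563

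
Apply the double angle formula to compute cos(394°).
cos(394°) = cos²197° - sin²197° = 0.829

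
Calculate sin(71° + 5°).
sin(71° + 5°) = sin 71° cos 5° + cos 71° sin 5° = 0.9703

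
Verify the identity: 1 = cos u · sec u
RHS = cos u · (1/cos u) = 1 = LHS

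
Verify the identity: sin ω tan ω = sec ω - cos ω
RHS = 1/cos ω - cos ω = (1 - cos²ω)/cos ω = sin²ω/cos ω = sin ω · (sin ω/cos ω) = sin ω tan ω = LHS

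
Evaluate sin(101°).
sin(101°) = 0.9816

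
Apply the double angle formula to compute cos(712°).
cos(712°) = cos²356° - sin²356° = 0.9903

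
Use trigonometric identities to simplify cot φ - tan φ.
cot φ - tan φ = 2 cot(2φ) (using Double angle)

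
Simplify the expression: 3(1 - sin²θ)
3(1 - sin²θ) = 3(cos²θ) (using Pythagorean identity)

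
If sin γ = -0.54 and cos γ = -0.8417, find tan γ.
tan γ = sin γ / cos γ = 0.6416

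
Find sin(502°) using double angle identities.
sin(502°) = 2 sin 251° cos 251° = 0.6157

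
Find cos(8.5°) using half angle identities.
cos(8.5°) = √((1 + cos 17°)/2) = 0.989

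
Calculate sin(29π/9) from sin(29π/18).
sin(29π/9) = 2 sin 29π/18 cos 29π/18 = -0.6428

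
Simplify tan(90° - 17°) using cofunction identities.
tan(90° - 17°) = cot(17°)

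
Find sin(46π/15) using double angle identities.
sin(46π/15) = 2 sin 23π/15 cos 23π/15 = -0.2079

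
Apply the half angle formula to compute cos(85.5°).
cos(85.5°) = √((1 + cos 171°)/2) = 0.07846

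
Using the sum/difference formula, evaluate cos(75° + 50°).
cos(75° + 50°) = cos 75° cos 50° - sin 75° sin 50° = -0.5736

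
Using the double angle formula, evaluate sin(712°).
sin(712°) = 2 sin 356° cos 356° = -0.1392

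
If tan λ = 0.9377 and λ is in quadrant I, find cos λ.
cos λ = 0.7295 (using tan²λ + 1 = sec²λ)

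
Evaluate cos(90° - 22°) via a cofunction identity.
cos(90° - 22°) = sin(22°) = 0.3746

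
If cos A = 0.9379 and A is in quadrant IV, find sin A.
sin A = -0.3469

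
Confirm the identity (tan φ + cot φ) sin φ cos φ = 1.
LHS = (sin φ/cos φ + cos φ/sin φ) sin φ cos φ = ((sin²φ + cos²φ)/(sin φ cos φ)) · sin φ cos φ = sin²φ + cos²φ = 1 = RHS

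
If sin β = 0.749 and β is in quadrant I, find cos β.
cos β = 0.6626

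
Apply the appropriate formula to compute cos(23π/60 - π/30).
cos(23π/60 - π/30) = cos 23π/60 cos π/30 + sin 23π/60 sin π/30 = 0.454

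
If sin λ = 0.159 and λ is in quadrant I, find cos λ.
cos λ = 0.9873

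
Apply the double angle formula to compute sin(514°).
sin(514°) = 2 sin 257° cos 257° = 0.4384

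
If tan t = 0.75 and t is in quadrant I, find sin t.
sin t = 0.6 (using tan²t + 1 = sec²t)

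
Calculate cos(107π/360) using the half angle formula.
cos(107π/360) = √((1 + cos 107π/180)/2) = 0.5948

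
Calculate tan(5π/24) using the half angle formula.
tan(5π/24) = sin 5π/12 / (1 + cos 5π/12) = 0.7673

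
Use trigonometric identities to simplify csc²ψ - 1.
csc²ψ - 1 = cot²ψ (using Pythagorean identity)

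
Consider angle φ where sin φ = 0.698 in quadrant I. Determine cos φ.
cos φ = √(1 - sin²φ) = 0.7161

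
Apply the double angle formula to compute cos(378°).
cos(378°) = cos²189° - sin²189° = 0.9511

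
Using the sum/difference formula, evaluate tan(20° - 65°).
tan(20° - 65°) = (tan 20° - tan 65°)/(1 + tan 20° tan 65°) = -1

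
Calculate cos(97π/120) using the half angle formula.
cos(97π/120) = -√((1 + cos 97π/60)/2) = -0.8241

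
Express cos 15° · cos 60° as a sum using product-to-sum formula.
cos 15° cos 60° = (1/2)[cos(15°-60°) + cos(15°+60°)]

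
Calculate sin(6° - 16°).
sin(6° - 16°) = sin 6° cos 16° - cos 6° sin 16° = -0.1736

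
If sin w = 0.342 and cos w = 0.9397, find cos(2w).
cos(2w) = cos²w - sin²w = 0.7661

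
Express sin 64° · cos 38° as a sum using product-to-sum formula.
sin 64° cos 38° = (1/2)[sin(64°+38°) + sin(64°-38°)]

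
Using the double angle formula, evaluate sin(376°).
sin(376°) = 2 sin 188° cos 188° = 0.2756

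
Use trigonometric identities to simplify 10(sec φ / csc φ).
10(sec φ / csc φ) = 10(tan φ) (using Reciprocal identities)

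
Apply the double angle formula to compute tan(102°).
tan(102°) = 2 tan 51° / (1 - tan²51°) = -4.705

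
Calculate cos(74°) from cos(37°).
cos(74°) = cos²37° - sin²37° = 0.2756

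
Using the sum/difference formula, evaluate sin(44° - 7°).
sin(44° - 7°) = sin 44° cos 7° - cos 44° sin 7° = 0.6018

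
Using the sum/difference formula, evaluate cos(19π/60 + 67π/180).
cos(19π/60 + 67π/180) = cos 19π/60 cos 67π/180 - sin 19π/60 sin 67π/180 = -0.5592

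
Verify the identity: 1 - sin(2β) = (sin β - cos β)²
RHS = sin²β - 2 sin β cos β + cos²β = (sin²β + cos²β) - 2 sin β cos β = 1 - sin(2β) = LHS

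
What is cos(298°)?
cos(298°) = 0.4695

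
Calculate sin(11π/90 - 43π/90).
sin(11π/90 - 43π/90) = sin 11π/90 cos 43π/90 - cos 11π/90 sin 43π/90 = -0.8988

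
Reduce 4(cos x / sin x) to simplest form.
4(cos x / sin x) = 4(cot x) (using Quotient identity)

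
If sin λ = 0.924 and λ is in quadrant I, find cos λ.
cos λ = 0.3824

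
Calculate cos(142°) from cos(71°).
cos(142°) = 2cos²71° - 1 = -0.788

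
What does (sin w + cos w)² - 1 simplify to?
(sin w + cos w)² - 1 = sin(2w) (using Pythagorean + double angle)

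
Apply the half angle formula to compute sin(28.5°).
sin(28.5°) = √((1 - cos 57°)/2) = 0.4772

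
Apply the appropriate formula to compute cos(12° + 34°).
cos(12° + 34°) = cos 12° cos 34° - sin 12° sin 34° = 0.6947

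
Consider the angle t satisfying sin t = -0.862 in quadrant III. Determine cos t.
cos t = ±√(1 - sin²t) = -0.5069 (negative in QIII)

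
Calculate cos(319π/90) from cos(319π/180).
cos(319π/90) = cos²319π/180 - sin²319π/180 = 0.1392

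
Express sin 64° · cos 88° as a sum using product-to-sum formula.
sin 64° cos 88° = (1/2)[sin(64°+88°) + sin(64°-88°)]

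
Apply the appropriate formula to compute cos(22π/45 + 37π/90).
cos(22π/45 + 37π/90) = cos 22π/45 cos 37π/90 - sin 22π/45 sin 37π/90 = -0.9511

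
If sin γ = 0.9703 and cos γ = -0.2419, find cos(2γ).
cos(2γ) = cos²γ - sin²γ = -0.883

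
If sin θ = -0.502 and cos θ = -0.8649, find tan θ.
tan θ = sin θ / cos θ = 0.5804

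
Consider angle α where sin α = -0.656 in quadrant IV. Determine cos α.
cos α = √(1 - sin²α) = 0.7548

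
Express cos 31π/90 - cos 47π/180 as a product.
cos 31π/90 - cos 47π/180 = -2 sin(109π/360) sin(π/24)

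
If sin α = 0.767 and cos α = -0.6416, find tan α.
tan α = sin α / cos α = -1.195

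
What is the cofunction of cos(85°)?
cos(85°) = sin(90° - 85°) = sin(5°)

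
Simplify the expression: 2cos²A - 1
2cos²A - 1 = cos(2A) (using Double angle)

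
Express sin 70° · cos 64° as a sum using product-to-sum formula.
sin 70° cos 64° = (1/2)[sin(70°+64°) + sin(70°-64°)]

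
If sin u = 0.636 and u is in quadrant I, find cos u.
cos u = 0.7717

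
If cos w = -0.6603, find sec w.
sec w = 1/cos w = -1.514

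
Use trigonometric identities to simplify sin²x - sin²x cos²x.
sin²x - sin²x cos²x = sin⁴x (using Factoring)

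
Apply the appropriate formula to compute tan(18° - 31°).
tan(18° - 31°) = (tan 18° - tan 31°)/(1 + tan 18° tan 31°) = -0.2309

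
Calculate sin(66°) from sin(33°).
sin(66°) = 2 sin 33° cos 33° = 0.9135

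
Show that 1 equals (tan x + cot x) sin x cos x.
RHS = (sin x/cos x + cos x/sin x) sin x cos x = ((sin²x + cos²x)/(sin x cos x)) · sin x cos x = sin²x + cos²x = 1 = LHS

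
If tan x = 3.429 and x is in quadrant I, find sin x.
sin x = 0.96 (using tan²x + 1 = sec²x)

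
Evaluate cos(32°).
cos(32°) = 0.848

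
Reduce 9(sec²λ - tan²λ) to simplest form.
9(sec²λ - tan²λ) = 9 (using Pythagorean identity)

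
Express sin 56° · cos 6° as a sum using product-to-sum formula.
sin 56° cos 6° = (1/2)[sin(56°+6°) + sin(56°-6°)]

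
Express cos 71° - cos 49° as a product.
cos 71° - cos 49° = -2 sin(60°) sin(11°)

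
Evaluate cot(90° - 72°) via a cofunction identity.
cot(90° - 72°) = tan(72°) = 3.078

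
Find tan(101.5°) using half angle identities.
tan(101.5°) = sin 203° / (1 + cos 203°) = -4.915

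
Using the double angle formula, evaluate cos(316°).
cos(316°) = cos²158° - sin²158° = 0.7193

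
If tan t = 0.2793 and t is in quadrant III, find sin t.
sin t = -0.269 (using tan²t + 1 = sec²t)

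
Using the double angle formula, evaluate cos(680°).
cos(680°) = cos²340° - sin²340° = 0.766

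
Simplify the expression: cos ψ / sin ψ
cos ψ / sin ψ = cot ψ (using Quotient identity)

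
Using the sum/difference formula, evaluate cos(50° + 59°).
cos(50° + 59°) = cos 50° cos 59° - sin 50° sin 59° = -0.3256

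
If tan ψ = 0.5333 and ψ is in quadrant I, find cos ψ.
cos ψ = 0.8824 (using tan²ψ + 1 = sec²ψ)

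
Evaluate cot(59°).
cot(59°) = 0.6009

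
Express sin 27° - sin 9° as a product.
sin 27° - sin 9° = 2 cos(18°) sin(9°)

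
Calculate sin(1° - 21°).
sin(1° - 21°) = sin 1° cos 21° - cos 1° sin 21° = -0.342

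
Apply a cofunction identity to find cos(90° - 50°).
cos(90° - 50°) = sin(50°) = 0.766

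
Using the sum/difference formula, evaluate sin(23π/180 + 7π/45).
sin(23π/180 + 7π/45) = sin 23π/180 cos 7π/45 + cos 23π/180 sin 7π/45 = 0.7771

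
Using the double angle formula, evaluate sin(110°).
sin(110°) = 2 sin 55° cos 55° = 0.9397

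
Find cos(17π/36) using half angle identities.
cos(17π/36) = √((1 + cos 17π/18)/2) = 0.08716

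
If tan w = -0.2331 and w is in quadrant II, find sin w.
sin w = 0.227 (using tan²w + 1 = sec²w)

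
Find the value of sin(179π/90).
sin(179π/90) = -0.0349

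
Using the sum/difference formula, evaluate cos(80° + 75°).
cos(80° + 75°) = cos 80° cos 75° - sin 80° sin 75° = -0.9063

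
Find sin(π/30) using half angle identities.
sin(π/30) = √((1 - cos π/15)/2) = 0.1045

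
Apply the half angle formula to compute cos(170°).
cos(170°) = -√((1 + cos 340°)/2) = -0.9848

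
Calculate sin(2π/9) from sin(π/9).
sin(2π/9) = 2 sin π/9 cos π/9 = 0.6428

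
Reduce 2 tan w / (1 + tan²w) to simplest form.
2 tan w / (1 + tan²w) = sin(2w) (using Double angle)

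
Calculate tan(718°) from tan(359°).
tan(718°) = 2 tan 359° / (1 - tan²359°) = -0.03492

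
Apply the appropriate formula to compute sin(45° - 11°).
sin(45° - 11°) = sin 45° cos 11° - cos 45° sin 11° = 0.5592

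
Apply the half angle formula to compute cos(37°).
cos(37°) = √((1 + cos 74°)/2) = 0.7986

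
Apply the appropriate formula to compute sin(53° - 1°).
sin(53° - 1°) = sin 53° cos 1° - cos 53° sin 1° = 0.788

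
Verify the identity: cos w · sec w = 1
LHS = cos w · (1/cos w) = 1 = RHS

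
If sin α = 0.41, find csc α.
csc α = 1/sin α = 2.439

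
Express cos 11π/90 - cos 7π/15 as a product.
cos 11π/90 - cos 7π/15 = -2 sin(53π/180) sin(-31π/180)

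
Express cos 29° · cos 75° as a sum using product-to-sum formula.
cos 29° cos 75° = (1/2)[cos(29°-75°) + cos(29°+75°)]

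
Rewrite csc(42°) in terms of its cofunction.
csc(42°) = sec(90° - 42°) = sec(48°)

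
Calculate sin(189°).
sin(189°) = -0.1564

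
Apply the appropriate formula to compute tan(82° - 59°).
tan(82° - 59°) = (tan 82° - tan 59°)/(1 + tan 82° tan 59°) = 0.4245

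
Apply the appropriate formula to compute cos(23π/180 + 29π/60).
cos(23π/180 + 29π/60) = cos 23π/180 cos 29π/60 - sin 23π/180 sin 29π/60 = -0.342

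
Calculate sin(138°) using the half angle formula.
sin(138°) = √((1 - cos 276°)/2) = 0.6691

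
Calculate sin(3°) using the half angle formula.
sin(3°) = √((1 - cos 6°)/2) = 0.05234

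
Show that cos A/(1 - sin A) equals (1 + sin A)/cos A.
RHS = (1 + sin A)(1 - sin A) / (cos A(1 - sin A)) = (1 - sin²A) / (cos A(1 - sin A)) = cos²A / (cos A(1 - sin A)) = cos A/(1 - sin A) = LHS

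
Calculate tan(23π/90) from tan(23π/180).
tan(23π/90) = 2 tan 23π/180 / (1 - tan²23π/180) = 1.036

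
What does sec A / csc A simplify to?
sec A / csc A = tan A (using Reciprocal identities)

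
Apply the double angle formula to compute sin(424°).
sin(424°) = 2 sin 212° cos 212° = 0.8988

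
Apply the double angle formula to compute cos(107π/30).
cos(107π/30) = cos²107π/60 - sin²107π/60 = 0.2079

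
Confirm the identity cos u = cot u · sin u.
RHS = (cos u/sin u) · sin u = cos u = LHS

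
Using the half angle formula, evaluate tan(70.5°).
tan(70.5°) = sin 141° / (1 + cos 141°) = 2.824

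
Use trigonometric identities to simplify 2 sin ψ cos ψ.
2 sin ψ cos ψ = sin(2ψ) (using Double angle)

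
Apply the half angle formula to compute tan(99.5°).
tan(99.5°) = sin 199° / (1 + cos 199°) = -5.976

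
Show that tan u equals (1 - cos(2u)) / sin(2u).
RHS = 2sin²u / (2 sin u cos u) = sin u/cos u = tan u = LHS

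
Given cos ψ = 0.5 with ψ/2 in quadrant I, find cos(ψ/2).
cos(ψ/2) = ±√((1 + cos ψ)/2); positive since ψ/2 ∈ QI, so cos(ψ/2) = √3/2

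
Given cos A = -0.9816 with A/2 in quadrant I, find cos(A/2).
cos(A/2) = ±√((1 + cos A)/2); positive since A/2 ∈ QI, so cos(A/2) = 0.09592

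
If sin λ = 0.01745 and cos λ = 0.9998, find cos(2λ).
cos(2λ) = cos²λ - sin²λ = 0.9993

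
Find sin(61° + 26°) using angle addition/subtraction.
sin(61° + 26°) = sin 61° cos 26° + cos 61° sin 26° = 0.9986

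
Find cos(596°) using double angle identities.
cos(596°) = cos²298° - sin²298° = -0.5592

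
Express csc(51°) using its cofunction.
csc(51°) = sec(90° - 51°) = sec(39°)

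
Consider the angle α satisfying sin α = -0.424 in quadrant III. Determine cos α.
cos α = ±√(1 - sin²α) = -0.9057 (negative in QIII)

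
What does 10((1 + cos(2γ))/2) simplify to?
10((1 + cos(2γ))/2) = 10(cos²γ) (using Power reduction)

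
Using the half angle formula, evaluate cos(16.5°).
cos(16.5°) = √((1 + cos 33°)/2) = 0.9588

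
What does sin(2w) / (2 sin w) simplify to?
sin(2w) / (2 sin w) = cos w (using Double angle)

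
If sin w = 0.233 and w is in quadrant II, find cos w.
cos w = -0.9725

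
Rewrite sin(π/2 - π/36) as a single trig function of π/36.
sin(π/2 - π/36) = cos(π/36)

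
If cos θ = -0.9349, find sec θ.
sec θ = 1/cos θ = -1.07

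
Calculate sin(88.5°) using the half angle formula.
sin(88.5°) = √((1 - cos 177°)/2) = 0.9997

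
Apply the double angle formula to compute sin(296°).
sin(296°) = 2 sin 148° cos 148° = -0.8988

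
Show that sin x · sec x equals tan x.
LHS = sin x · (1/cos x) = sin x/cos x = tan x = RHS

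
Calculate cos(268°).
cos(268°) = -0.0349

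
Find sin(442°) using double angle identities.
sin(442°) = 2 sin 221° cos 221° = 0.9903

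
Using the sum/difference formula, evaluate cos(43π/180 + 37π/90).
cos(43π/180 + 37π/90) = cos 43π/180 cos 37π/90 - sin 43π/180 sin 37π/90 = -0.454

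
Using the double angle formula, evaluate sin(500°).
sin(500°) = 2 sin 250° cos 250° = 0.6428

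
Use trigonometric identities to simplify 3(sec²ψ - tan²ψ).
3(sec²ψ - tan²ψ) = 3 (using Pythagorean identity)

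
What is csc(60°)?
csc(60°) = 2√3/3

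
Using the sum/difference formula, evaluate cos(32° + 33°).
cos(32° + 33°) = cos 32° cos 33° - sin 32° sin 33° = 0.4226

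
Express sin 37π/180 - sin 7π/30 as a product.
sin 37π/180 - sin 7π/30 = 2 cos(79π/360) sin(-π/72)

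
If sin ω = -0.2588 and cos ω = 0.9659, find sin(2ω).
sin(2ω) = 2 sin ω cos ω = -0.4999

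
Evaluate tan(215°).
tan(215°) = 0.7002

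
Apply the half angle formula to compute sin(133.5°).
sin(133.5°) = √((1 - cos 267°)/2) = 0.7254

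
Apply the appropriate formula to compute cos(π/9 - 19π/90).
cos(π/9 - 19π/90) = cos π/9 cos 19π/90 + sin π/9 sin 19π/90 = 0.9511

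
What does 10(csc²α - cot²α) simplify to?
10(csc²α - cot²α) = 10 (using Pythagorean identity)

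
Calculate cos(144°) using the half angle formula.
cos(144°) = -√((1 + cos 288°)/2) = -0.809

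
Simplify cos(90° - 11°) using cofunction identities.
cos(90° - 11°) = sin(11°)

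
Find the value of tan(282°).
tan(282°) = -4.705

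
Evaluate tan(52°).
tan(52°) = 1.28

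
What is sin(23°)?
sin(23°) = 0.3907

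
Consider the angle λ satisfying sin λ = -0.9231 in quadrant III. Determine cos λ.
cos λ = ±√(1 - sin²λ) = -0.3846 (negative in QIII)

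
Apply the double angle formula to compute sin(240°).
sin(240°) = 2 sin 120° cos 120° = -√3/2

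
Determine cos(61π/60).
cos(61π/60) = -0.9986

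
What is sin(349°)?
sin(349°) = -0.1908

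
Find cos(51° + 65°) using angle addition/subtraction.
cos(51° + 65°) = cos 51° cos 65° - sin 51° sin 65° = -0.4384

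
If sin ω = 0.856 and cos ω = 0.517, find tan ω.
tan ω = sin ω / cos ω = 1.656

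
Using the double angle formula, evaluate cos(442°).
cos(442°) = 2cos²221° - 1 = 0.1392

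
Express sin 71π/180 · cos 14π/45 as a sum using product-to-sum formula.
sin 71π/180 cos 14π/45 = (1/2)[sin(71π/180+14π/45) + sin(71π/180-14π/45)]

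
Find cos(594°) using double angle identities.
cos(594°) = cos²297° - sin²297° = -0.5878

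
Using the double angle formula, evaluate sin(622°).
sin(622°) = 2 sin 311° cos 311° = -0.9903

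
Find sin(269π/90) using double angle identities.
sin(269π/90) = 2 sin 269π/180 cos 269π/180 = 0.0349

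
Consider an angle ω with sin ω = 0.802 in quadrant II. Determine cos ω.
cos ω = ±√(1 - sin²ω) = -0.5973 (negative in QII)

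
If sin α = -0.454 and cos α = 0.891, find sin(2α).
sin(2α) = 2 sin α cos α = -0.809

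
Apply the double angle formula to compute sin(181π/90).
sin(181π/90) = 2 sin 181π/180 cos 181π/180 = 0.0349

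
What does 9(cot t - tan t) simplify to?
9(cot t - tan t) = 9(2 cot(2t)) (using Double angle)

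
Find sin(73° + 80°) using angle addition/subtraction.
sin(73° + 80°) = sin 73° cos 80° + cos 73° sin 80° = 0.454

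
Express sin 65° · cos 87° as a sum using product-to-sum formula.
sin 65° cos 87° = (1/2)[sin(65°+87°) + sin(65°-87°)]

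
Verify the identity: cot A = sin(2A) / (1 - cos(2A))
RHS = 2 sin A cos A / (2sin²A) = cos A/sin A = cot A = LHS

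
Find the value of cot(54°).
cot(54°) = 0.7265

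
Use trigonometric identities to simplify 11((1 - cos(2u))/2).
11((1 - cos(2u))/2) = 11(sin²u) (using Power reduction)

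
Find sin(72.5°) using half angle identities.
sin(72.5°) = √((1 - cos 145°)/2) = 0.9537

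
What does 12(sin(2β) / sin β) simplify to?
12(sin(2β) / sin β) = 12(2 cos β) (using Double angle)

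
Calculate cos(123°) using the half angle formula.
cos(123°) = -√((1 + cos 246°)/2) = -0.5446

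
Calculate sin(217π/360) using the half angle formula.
sin(217π/360) = √((1 - cos 217π/180)/2) = 0.9483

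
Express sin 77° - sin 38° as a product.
sin 77° - sin 38° = 2 cos(57.5°) sin(19.5°)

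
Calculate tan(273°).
tan(273°) = -19.08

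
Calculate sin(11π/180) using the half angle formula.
sin(11π/180) = √((1 - cos 11π/90)/2) = 0.1908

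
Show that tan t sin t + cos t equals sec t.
LHS = sin²t/cos t + cos t = (sin²t + cos²t)/cos t = 1/cos t = sec t = RHS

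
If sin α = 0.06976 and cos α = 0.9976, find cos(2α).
cos(2α) = cos²α - sin²α = 0.9903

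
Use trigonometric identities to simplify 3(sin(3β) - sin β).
3(sin(3β) - sin β) = 3(2 cos(2β) sin β) (using Sum-to-product)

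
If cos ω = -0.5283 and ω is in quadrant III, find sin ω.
sin ω = -0.8491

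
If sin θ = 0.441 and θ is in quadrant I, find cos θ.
cos θ = 0.8975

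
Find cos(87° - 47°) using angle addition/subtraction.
cos(87° - 47°) = cos 87° cos 47° + sin 87° sin 47° = 0.766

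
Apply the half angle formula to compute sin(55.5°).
sin(55.5°) = √((1 - cos 111°)/2) = 0.8241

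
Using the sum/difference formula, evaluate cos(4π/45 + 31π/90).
cos(4π/45 + 31π/90) = cos 4π/45 cos 31π/90 - sin 4π/45 sin 31π/90 = 0.2079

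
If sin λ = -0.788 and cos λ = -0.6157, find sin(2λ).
sin(2λ) = 2 sin λ cos λ = 0.9703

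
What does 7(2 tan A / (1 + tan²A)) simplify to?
7(2 tan A / (1 + tan²A)) = 7(sin(2A)) (using Double angle)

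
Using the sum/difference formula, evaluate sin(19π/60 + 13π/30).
sin(19π/60 + 13π/30) = sin 19π/60 cos 13π/30 + cos 19π/60 sin 13π/30 = √2/2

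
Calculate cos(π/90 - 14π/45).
cos(π/90 - 14π/45) = cos π/90 cos 14π/45 + sin π/90 sin 14π/45 = 0.5878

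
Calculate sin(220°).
sin(220°) = -0.6428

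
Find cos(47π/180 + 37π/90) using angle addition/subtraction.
cos(47π/180 + 37π/90) = cos 47π/180 cos 37π/90 - sin 47π/180 sin 37π/90 = -0.515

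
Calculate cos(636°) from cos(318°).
cos(636°) = cos²318° - sin²318° = 0.1045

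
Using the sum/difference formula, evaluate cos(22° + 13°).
cos(22° + 13°) = cos 22° cos 13° - sin 22° sin 13° = 0.8192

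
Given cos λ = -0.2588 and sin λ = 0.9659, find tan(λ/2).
tan(λ/2) = sin λ / (1 + cos λ) = 1.303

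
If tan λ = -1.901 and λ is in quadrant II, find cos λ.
cos λ = -0.4656 (using tan²λ + 1 = sec²λ)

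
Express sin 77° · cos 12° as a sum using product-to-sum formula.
sin 77° cos 12° = (1/2)[sin(77°+12°) + sin(77°-12°)]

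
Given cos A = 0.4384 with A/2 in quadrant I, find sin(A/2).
sin(A/2) = ±√((1 - cos A)/2); positive since A/2 ∈ QI, so sin(A/2) = 0.5299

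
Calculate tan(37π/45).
tan(37π/45) = -0.6249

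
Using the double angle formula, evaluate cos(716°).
cos(716°) = cos²358° - sin²358° = 0.9976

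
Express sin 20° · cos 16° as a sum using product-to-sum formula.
sin 20° cos 16° = (1/2)[sin(20°+16°) + sin(20°-16°)]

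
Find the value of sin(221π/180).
sin(221π/180) = -0.6561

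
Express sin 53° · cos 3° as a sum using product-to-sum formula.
sin 53° cos 3° = (1/2)[sin(53°+3°) + sin(53°-3°)]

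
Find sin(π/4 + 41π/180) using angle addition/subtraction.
sin(π/4 + 41π/180) = sin π/4 cos 41π/180 + cos π/4 sin 41π/180 = 0.9976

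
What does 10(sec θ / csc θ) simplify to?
10(sec θ / csc θ) = 10(tan θ) (using Reciprocal identities)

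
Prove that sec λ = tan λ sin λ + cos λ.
RHS = sin²λ/cos λ + cos λ = (sin²λ + cos²λ)/cos λ = 1/cos λ = sec λ = LHS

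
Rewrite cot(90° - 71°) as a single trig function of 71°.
cot(90° - 71°) = tan(71°)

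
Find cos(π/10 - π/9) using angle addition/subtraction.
cos(π/10 - π/9) = cos π/10 cos π/9 + sin π/10 sin π/9 = 0.9994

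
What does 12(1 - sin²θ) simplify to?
12(1 - sin²θ) = 12(cos²θ) (using Pythagorean identity)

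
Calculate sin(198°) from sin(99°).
sin(198°) = 2 sin 99° cos 99° = -0.309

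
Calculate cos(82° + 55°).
cos(82° + 55°) = cos 82° cos 55° - sin 82° sin 55° = -0.7314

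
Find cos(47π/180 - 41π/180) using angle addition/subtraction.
cos(47π/180 - 41π/180) = cos 47π/180 cos 41π/180 + sin 47π/180 sin 41π/180 = 0.9945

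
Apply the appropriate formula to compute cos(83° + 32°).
cos(83° + 32°) = cos 83° cos 32° - sin 83° sin 32° = -0.4226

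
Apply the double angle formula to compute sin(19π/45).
sin(19π/45) = 2 sin 19π/90 cos 19π/90 = 0.9703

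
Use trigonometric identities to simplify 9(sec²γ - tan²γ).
9(sec²γ - tan²γ) = 9 (using Pythagorean identity)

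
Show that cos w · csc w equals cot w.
LHS = cos w · (1/sin w) = cos w/sin w = cot w = RHS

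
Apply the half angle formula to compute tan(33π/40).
tan(33π/40) = sin 33π/20 / (1 + cos 33π/20) = -0.6128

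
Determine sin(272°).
sin(272°) = -0.9994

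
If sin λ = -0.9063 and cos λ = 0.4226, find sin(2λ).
sin(2λ) = 2 sin λ cos λ = -0.766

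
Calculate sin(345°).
sin(345°) = -(√6-√2)/4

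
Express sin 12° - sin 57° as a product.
sin 12° - sin 57° = 2 cos(34.5°) sin(-22.5°)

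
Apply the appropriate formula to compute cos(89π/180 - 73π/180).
cos(89π/180 - 73π/180) = cos 89π/180 cos 73π/180 + sin 89π/180 sin 73π/180 = 0.9613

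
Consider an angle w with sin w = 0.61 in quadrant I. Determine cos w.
cos w = √(1 - sin²w) = 0.7924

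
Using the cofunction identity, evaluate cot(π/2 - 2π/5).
cot(π/2 - 2π/5) = tan(2π/5) = 3.078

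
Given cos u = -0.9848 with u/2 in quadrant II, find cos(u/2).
cos(u/2) = ±√((1 + cos u)/2); negative since u/2 ∈ QII, so cos(u/2) = -0.08718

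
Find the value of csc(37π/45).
csc(37π/45) = 1.887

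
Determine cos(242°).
cos(242°) = -0.4695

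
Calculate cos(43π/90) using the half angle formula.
cos(43π/90) = √((1 + cos 43π/45)/2) = 0.06976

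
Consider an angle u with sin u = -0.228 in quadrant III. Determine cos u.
cos u = ±√(1 - sin²u) = -0.9737 (negative in QIII)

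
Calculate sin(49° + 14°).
sin(49° + 14°) = sin 49° cos 14° + cos 49° sin 14° = 0.891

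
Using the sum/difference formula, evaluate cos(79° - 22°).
cos(79° - 22°) = cos 79° cos 22° + sin 79° sin 22° = 0.5446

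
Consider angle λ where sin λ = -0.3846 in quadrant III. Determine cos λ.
cos λ = ±√(1 - sin²λ) = -0.9231 (negative in QIII)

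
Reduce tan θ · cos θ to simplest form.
tan θ · cos θ = sin θ (using Quotient identity)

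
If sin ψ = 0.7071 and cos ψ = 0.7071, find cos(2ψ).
cos(2ψ) = cos²ψ - sin²ψ = 0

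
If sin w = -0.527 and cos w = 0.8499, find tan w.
tan w = sin w / cos w = -0.6201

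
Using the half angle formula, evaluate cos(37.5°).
cos(37.5°) = √((1 + cos 75°)/2) = 0.7934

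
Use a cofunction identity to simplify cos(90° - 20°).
cos(90° - 20°) = sin(20°)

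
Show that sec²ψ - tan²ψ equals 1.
LHS = 1/cos²ψ - sin²ψ/cos²ψ = (1 - sin²ψ)/cos²ψ = cos²ψ/cos²ψ = 1 = RHS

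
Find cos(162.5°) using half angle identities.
cos(162.5°) = -√((1 + cos 325°)/2) = -0.9537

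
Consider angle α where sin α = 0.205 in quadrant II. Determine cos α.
cos α = ±√(1 - sin²α) = -0.9788 (negative in QII)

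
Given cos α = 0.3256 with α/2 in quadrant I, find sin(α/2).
sin(α/2) = ±√((1 - cos α)/2); positive since α/2 ∈ QI, so sin(α/2) = 0.5807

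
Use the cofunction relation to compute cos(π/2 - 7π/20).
cos(π/2 - 7π/20) = sin(7π/20) = 0.891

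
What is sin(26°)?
sin(26°) = 0.4384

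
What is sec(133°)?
sec(133°) = -1.466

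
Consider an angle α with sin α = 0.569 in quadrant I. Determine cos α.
cos α = √(1 - sin²α) = 0.8223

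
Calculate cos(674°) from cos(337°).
cos(674°) = cos²337° - sin²337° = 0.6947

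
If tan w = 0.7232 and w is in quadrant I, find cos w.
cos w = 0.8103 (using tan²w + 1 = sec²w)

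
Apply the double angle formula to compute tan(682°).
tan(682°) = 2 tan 341° / (1 - tan²341°) = -0.7813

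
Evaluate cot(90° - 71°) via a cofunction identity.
cot(90° - 71°) = tan(71°) = 2.904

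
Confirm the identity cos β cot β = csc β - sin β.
RHS = 1/sin β - sin β = (1 - sin²β)/sin β = cos²β/sin β = cos β · (cos β/sin β) = cos β cot β = LHS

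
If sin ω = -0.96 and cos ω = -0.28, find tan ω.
tan ω = sin ω / cos ω = 3.429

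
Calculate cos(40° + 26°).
cos(40° + 26°) = cos 40° cos 26° - sin 40° sin 26° = 0.4067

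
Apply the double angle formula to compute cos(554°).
cos(554°) = cos²277° - sin²277° = -0.9703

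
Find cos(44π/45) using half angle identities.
cos(44π/45) = -√((1 + cos 88π/45)/2) = -0.9976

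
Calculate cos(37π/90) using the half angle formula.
cos(37π/90) = √((1 + cos 37π/45)/2) = 0.2756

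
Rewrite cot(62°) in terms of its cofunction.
cot(62°) = tan(90° - 62°) = tan(28°)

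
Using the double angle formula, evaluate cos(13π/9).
cos(13π/9) = cos²13π/18 - sin²13π/18 = -0.1736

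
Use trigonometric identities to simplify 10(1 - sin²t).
10(1 - sin²t) = 10(cos²t) (using Pythagorean identity)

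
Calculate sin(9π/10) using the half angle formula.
sin(9π/10) = √((1 - cos 9π/5)/2) = 0.309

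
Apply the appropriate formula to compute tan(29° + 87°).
tan(29° + 87°) = (tan 29° + tan 87°)/(1 - tan 29° tan 87°) = -2.05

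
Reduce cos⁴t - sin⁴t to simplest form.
cos⁴t - sin⁴t = cos(2t) (using Factoring + double angle)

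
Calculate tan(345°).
tan(345°) = -(2-√3)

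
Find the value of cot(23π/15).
cot(23π/15) = -0.1051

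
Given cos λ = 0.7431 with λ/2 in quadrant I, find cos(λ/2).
cos(λ/2) = ±√((1 + cos λ)/2); positive since λ/2 ∈ QI, so cos(λ/2) = 0.9336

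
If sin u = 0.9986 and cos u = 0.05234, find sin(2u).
sin(2u) = 2 sin u cos u = 0.1045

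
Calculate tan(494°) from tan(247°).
tan(494°) = 2 tan 247° / (1 - tan²247°) = -1.036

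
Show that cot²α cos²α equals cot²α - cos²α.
RHS = cos²α/sin²α - cos²α = cos²α(1/sin²α - 1) = cos²α · (1 - sin²α)/sin²α = cos²α · cos²α/sin²α = cos²α · cot²α = LHS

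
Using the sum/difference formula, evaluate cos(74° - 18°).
cos(74° - 18°) = cos 74° cos 18° + sin 74° sin 18° = 0.5592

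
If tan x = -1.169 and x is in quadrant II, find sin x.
sin x = 0.7599 (using tan²x + 1 = sec²x)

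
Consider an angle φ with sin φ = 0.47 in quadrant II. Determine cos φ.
cos φ = ±√(1 - sin²φ) = -0.8827 (negative in QII)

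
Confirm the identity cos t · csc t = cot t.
LHS = cos t · (1/sin t) = cos t/sin t = cot t = RHS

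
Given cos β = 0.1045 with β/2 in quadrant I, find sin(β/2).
sin(β/2) = ±√((1 - cos β)/2); positive since β/2 ∈ QI, so sin(β/2) = 0.6691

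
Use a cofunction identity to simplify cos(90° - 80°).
cos(90° - 80°) = sin(80°)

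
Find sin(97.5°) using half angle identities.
sin(97.5°) = √((1 - cos 195°)/2) = 0.9914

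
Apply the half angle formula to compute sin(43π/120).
sin(43π/120) = √((1 - cos 43π/60)/2) = 0.9026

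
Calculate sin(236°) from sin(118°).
sin(236°) = 2 sin 118° cos 118° = -0.829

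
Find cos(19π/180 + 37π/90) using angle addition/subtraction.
cos(19π/180 + 37π/90) = cos 19π/180 cos 37π/90 - sin 19π/180 sin 37π/90 = -0.05234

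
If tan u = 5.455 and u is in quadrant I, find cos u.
cos u = 0.1803 (using tan²u + 1 = sec²u)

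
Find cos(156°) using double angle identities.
cos(156°) = 1 - 2sin²78° = -0.9135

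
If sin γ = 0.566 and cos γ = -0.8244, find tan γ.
tan γ = sin γ / cos γ = -0.6866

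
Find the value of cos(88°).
cos(88°) = 0.0349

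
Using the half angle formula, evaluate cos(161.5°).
cos(161.5°) = -√((1 + cos 323°)/2) = -0.9483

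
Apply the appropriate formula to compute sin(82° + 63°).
sin(82° + 63°) = sin 82° cos 63° + cos 82° sin 63° = 0.5736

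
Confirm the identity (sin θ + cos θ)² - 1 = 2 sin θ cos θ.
LHS = sin²θ + 2 sin θ cos θ + cos²θ - 1 = (sin²θ + cos²θ) + 2 sin θ cos θ - 1 = 1 + 2 sin θ cos θ - 1 = 2 sin θ cos θ = RHS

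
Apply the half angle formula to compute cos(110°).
cos(110°) = -√((1 + cos 220°)/2) = -0.342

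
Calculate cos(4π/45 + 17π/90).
cos(4π/45 + 17π/90) = cos 4π/45 cos 17π/90 - sin 4π/45 sin 17π/90 = 0.6428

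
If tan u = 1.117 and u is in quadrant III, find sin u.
sin u = -0.745 (using tan²u + 1 = sec²u)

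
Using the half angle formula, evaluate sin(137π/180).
sin(137π/180) = √((1 - cos 137π/90)/2) = 0.682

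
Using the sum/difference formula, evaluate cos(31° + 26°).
cos(31° + 26°) = cos 31° cos 26° - sin 31° sin 26° = 0.5446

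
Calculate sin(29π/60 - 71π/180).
sin(29π/60 - 71π/180) = sin 29π/60 cos 71π/180 - cos 29π/60 sin 71π/180 = 0.2756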